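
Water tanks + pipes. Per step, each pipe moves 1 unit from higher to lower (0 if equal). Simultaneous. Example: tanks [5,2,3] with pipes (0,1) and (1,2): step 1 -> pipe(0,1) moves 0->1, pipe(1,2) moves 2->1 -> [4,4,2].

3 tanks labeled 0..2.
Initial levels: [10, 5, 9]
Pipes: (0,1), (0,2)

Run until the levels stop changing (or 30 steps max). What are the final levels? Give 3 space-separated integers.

Answer: 8 8 8

Derivation:
Step 1: flows [0->1,0->2] -> levels [8 6 10]
Step 2: flows [0->1,2->0] -> levels [8 7 9]
Step 3: flows [0->1,2->0] -> levels [8 8 8]
Step 4: flows [0=1,0=2] -> levels [8 8 8]
  -> stable (no change)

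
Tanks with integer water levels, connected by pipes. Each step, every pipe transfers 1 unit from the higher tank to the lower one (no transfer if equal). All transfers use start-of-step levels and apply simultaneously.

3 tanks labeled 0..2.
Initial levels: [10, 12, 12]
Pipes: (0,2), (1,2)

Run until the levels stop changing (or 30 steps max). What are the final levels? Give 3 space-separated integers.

Answer: 11 11 12

Derivation:
Step 1: flows [2->0,1=2] -> levels [11 12 11]
Step 2: flows [0=2,1->2] -> levels [11 11 12]
Step 3: flows [2->0,2->1] -> levels [12 12 10]
Step 4: flows [0->2,1->2] -> levels [11 11 12]
  -> period-2 cycle: step 4 state = step 2 state; never stabilizes
  -> state at step 30: (30-2) mod 2 = 0, same as step 2 -> [11 11 12]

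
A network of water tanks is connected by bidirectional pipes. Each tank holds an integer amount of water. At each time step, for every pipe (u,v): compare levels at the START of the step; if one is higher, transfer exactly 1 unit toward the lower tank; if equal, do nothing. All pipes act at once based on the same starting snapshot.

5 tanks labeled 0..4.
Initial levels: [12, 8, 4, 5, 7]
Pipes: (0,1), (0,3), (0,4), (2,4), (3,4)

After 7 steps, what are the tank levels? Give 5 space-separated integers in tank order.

Answer: 9 7 7 7 6

Derivation:
Step 1: flows [0->1,0->3,0->4,4->2,4->3] -> levels [9 9 5 7 6]
Step 2: flows [0=1,0->3,0->4,4->2,3->4] -> levels [7 9 6 7 7]
Step 3: flows [1->0,0=3,0=4,4->2,3=4] -> levels [8 8 7 7 6]
Step 4: flows [0=1,0->3,0->4,2->4,3->4] -> levels [6 8 6 7 9]
Step 5: flows [1->0,3->0,4->0,4->2,4->3] -> levels [9 7 7 7 6]
Step 6: flows [0->1,0->3,0->4,2->4,3->4] -> levels [6 8 6 7 9]
  -> period-2 cycle: step 6 state = step 4 state
  -> state at step 7: (7-4) mod 2 = 1, same as step 5 -> [9 7 7 7 6]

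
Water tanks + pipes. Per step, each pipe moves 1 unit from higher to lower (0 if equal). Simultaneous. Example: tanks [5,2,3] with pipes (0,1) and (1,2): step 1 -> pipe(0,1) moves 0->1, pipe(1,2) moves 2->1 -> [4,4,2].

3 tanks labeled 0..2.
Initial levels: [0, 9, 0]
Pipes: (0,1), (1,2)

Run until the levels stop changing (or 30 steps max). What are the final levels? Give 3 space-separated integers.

Step 1: flows [1->0,1->2] -> levels [1 7 1]
Step 2: flows [1->0,1->2] -> levels [2 5 2]
Step 3: flows [1->0,1->2] -> levels [3 3 3]
Step 4: flows [0=1,1=2] -> levels [3 3 3]
  -> stable (no change)

Answer: 3 3 3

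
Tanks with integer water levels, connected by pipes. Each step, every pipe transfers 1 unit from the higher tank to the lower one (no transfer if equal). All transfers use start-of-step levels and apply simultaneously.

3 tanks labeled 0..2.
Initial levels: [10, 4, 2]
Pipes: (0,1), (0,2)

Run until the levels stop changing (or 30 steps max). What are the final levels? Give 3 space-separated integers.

Step 1: flows [0->1,0->2] -> levels [8 5 3]
Step 2: flows [0->1,0->2] -> levels [6 6 4]
Step 3: flows [0=1,0->2] -> levels [5 6 5]
Step 4: flows [1->0,0=2] -> levels [6 5 5]
Step 5: flows [0->1,0->2] -> levels [4 6 6]
Step 6: flows [1->0,2->0] -> levels [6 5 5]
  -> period-2 cycle: step 6 state = step 4 state; never stabilizes
  -> state at step 30: (30-4) mod 2 = 0, same as step 4 -> [6 5 5]

Answer: 6 5 5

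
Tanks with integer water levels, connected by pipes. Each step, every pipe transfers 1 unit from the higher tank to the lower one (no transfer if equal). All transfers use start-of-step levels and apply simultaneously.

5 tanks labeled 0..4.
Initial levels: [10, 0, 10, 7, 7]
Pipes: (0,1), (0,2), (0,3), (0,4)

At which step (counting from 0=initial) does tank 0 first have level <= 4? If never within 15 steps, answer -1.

Answer: 7

Derivation:
Step 1: flows [0->1,0=2,0->3,0->4] -> levels [7 1 10 8 8]
Step 2: flows [0->1,2->0,3->0,4->0] -> levels [9 2 9 7 7]
Step 3: flows [0->1,0=2,0->3,0->4] -> levels [6 3 9 8 8]
Step 4: flows [0->1,2->0,3->0,4->0] -> levels [8 4 8 7 7]
Step 5: flows [0->1,0=2,0->3,0->4] -> levels [5 5 8 8 8]
Step 6: flows [0=1,2->0,3->0,4->0] -> levels [8 5 7 7 7]
Step 7: flows [0->1,0->2,0->3,0->4] -> levels [4 6 8 8 8]
Tank 0 first reaches <=4 at step 7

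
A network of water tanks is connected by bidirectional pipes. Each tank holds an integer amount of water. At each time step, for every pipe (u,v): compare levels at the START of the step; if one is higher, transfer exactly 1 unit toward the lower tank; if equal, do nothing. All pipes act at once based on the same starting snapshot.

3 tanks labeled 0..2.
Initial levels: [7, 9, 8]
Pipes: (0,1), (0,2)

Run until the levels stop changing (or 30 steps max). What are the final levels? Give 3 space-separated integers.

Step 1: flows [1->0,2->0] -> levels [9 8 7]
Step 2: flows [0->1,0->2] -> levels [7 9 8]
  -> period-2 cycle: step 2 state = step 0 state; never stabilizes
  -> state at step 30: (30-0) mod 2 = 0, same as step 0 -> [7 9 8]

Answer: 7 9 8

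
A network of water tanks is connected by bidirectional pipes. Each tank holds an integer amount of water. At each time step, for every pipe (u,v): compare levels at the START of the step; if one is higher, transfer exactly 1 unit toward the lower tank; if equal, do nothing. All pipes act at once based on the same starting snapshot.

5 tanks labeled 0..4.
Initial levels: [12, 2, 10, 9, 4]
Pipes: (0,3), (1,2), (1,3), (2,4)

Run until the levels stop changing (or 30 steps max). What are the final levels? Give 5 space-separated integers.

Answer: 7 7 8 9 6

Derivation:
Step 1: flows [0->3,2->1,3->1,2->4] -> levels [11 4 8 9 5]
Step 2: flows [0->3,2->1,3->1,2->4] -> levels [10 6 6 9 6]
Step 3: flows [0->3,1=2,3->1,2=4] -> levels [9 7 6 9 6]
Step 4: flows [0=3,1->2,3->1,2=4] -> levels [9 7 7 8 6]
Step 5: flows [0->3,1=2,3->1,2->4] -> levels [8 8 6 8 7]
Step 6: flows [0=3,1->2,1=3,4->2] -> levels [8 7 8 8 6]
Step 7: flows [0=3,2->1,3->1,2->4] -> levels [8 9 6 7 7]
Step 8: flows [0->3,1->2,1->3,4->2] -> levels [7 7 8 9 6]
Step 9: flows [3->0,2->1,3->1,2->4] -> levels [8 9 6 7 7]
  -> period-2 cycle: step 9 state = step 7 state; never stabilizes
  -> state at step 30: (30-7) mod 2 = 1, same as step 8 -> [7 7 8 9 6]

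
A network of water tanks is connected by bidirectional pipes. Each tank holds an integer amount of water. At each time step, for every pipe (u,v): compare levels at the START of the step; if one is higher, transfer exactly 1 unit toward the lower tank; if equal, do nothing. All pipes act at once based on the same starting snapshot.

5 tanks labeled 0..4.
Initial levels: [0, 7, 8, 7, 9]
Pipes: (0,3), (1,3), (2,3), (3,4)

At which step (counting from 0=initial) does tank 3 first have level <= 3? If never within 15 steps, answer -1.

Step 1: flows [3->0,1=3,2->3,4->3] -> levels [1 7 7 8 8]
Step 2: flows [3->0,3->1,3->2,3=4] -> levels [2 8 8 5 8]
Step 3: flows [3->0,1->3,2->3,4->3] -> levels [3 7 7 7 7]
Step 4: flows [3->0,1=3,2=3,3=4] -> levels [4 7 7 6 7]
Step 5: flows [3->0,1->3,2->3,4->3] -> levels [5 6 6 8 6]
Step 6: flows [3->0,3->1,3->2,3->4] -> levels [6 7 7 4 7]
Step 7: flows [0->3,1->3,2->3,4->3] -> levels [5 6 6 8 6]
  -> period-2 cycle (repeats step 5); tank 3 never drops to <=3
Tank 3 never reaches <=3 within 15 steps

Answer: -1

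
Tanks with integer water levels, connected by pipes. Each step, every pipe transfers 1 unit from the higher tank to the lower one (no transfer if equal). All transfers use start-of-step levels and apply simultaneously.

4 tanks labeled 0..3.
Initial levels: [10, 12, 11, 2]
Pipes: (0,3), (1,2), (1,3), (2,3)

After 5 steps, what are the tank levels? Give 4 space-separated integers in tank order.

Answer: 8 8 9 10

Derivation:
Step 1: flows [0->3,1->2,1->3,2->3] -> levels [9 10 11 5]
Step 2: flows [0->3,2->1,1->3,2->3] -> levels [8 10 9 8]
Step 3: flows [0=3,1->2,1->3,2->3] -> levels [8 8 9 10]
Step 4: flows [3->0,2->1,3->1,3->2] -> levels [9 10 9 7]
Step 5: flows [0->3,1->2,1->3,2->3] -> levels [8 8 9 10]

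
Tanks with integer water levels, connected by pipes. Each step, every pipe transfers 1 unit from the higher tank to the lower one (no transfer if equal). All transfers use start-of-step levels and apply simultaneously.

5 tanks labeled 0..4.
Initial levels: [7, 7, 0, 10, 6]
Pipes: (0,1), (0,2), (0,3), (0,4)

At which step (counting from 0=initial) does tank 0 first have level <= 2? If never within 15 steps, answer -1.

Step 1: flows [0=1,0->2,3->0,0->4] -> levels [6 7 1 9 7]
Step 2: flows [1->0,0->2,3->0,4->0] -> levels [8 6 2 8 6]
Step 3: flows [0->1,0->2,0=3,0->4] -> levels [5 7 3 8 7]
Step 4: flows [1->0,0->2,3->0,4->0] -> levels [7 6 4 7 6]
Step 5: flows [0->1,0->2,0=3,0->4] -> levels [4 7 5 7 7]
Step 6: flows [1->0,2->0,3->0,4->0] -> levels [8 6 4 6 6]
Step 7: flows [0->1,0->2,0->3,0->4] -> levels [4 7 5 7 7]
  -> period-2 cycle (repeats step 5); tank 0 never drops to <=2
Tank 0 never reaches <=2 within 15 steps

Answer: -1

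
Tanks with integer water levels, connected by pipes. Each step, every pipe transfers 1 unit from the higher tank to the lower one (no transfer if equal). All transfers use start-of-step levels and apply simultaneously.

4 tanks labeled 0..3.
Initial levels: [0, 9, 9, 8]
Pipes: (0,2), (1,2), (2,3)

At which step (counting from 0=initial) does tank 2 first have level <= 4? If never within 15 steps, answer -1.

Step 1: flows [2->0,1=2,2->3] -> levels [1 9 7 9]
Step 2: flows [2->0,1->2,3->2] -> levels [2 8 8 8]
Step 3: flows [2->0,1=2,2=3] -> levels [3 8 7 8]
Step 4: flows [2->0,1->2,3->2] -> levels [4 7 8 7]
Step 5: flows [2->0,2->1,2->3] -> levels [5 8 5 8]
Step 6: flows [0=2,1->2,3->2] -> levels [5 7 7 7]
Step 7: flows [2->0,1=2,2=3] -> levels [6 7 6 7]
Step 8: flows [0=2,1->2,3->2] -> levels [6 6 8 6]
Step 9: flows [2->0,2->1,2->3] -> levels [7 7 5 7]
Step 10: flows [0->2,1->2,3->2] -> levels [6 6 8 6]
  -> period-2 cycle (repeats step 8); tank 2 never drops to <=4
Tank 2 never reaches <=4 within 15 steps

Answer: -1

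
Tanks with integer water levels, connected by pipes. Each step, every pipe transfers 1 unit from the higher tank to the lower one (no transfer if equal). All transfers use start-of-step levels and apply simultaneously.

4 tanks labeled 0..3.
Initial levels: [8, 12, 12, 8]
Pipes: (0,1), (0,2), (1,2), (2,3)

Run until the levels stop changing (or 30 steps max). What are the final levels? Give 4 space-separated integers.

Step 1: flows [1->0,2->0,1=2,2->3] -> levels [10 11 10 9]
Step 2: flows [1->0,0=2,1->2,2->3] -> levels [11 9 10 10]
Step 3: flows [0->1,0->2,2->1,2=3] -> levels [9 11 10 10]
Step 4: flows [1->0,2->0,1->2,2=3] -> levels [11 9 10 10]
  -> period-2 cycle: step 4 state = step 2 state; never stabilizes
  -> state at step 30: (30-2) mod 2 = 0, same as step 2 -> [11 9 10 10]

Answer: 11 9 10 10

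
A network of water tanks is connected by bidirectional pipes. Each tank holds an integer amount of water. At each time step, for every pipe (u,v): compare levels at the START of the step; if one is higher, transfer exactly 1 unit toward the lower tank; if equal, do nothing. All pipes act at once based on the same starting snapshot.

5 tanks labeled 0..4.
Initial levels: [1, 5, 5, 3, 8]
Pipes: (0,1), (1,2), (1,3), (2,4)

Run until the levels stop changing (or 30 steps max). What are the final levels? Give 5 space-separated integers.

Step 1: flows [1->0,1=2,1->3,4->2] -> levels [2 3 6 4 7]
Step 2: flows [1->0,2->1,3->1,4->2] -> levels [3 4 6 3 6]
Step 3: flows [1->0,2->1,1->3,2=4] -> levels [4 3 5 4 6]
Step 4: flows [0->1,2->1,3->1,4->2] -> levels [3 6 5 3 5]
Step 5: flows [1->0,1->2,1->3,2=4] -> levels [4 3 6 4 5]
Step 6: flows [0->1,2->1,3->1,2->4] -> levels [3 6 4 3 6]
Step 7: flows [1->0,1->2,1->3,4->2] -> levels [4 3 6 4 5]
  -> period-2 cycle: step 7 state = step 5 state; never stabilizes
  -> state at step 30: (30-5) mod 2 = 1, same as step 6 -> [3 6 4 3 6]

Answer: 3 6 4 3 6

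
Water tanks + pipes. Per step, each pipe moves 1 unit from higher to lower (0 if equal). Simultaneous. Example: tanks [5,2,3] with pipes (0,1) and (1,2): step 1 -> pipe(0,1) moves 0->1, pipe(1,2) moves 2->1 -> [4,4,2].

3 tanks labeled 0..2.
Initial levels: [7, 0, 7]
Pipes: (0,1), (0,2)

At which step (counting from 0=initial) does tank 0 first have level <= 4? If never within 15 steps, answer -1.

Step 1: flows [0->1,0=2] -> levels [6 1 7]
Step 2: flows [0->1,2->0] -> levels [6 2 6]
Step 3: flows [0->1,0=2] -> levels [5 3 6]
Step 4: flows [0->1,2->0] -> levels [5 4 5]
Step 5: flows [0->1,0=2] -> levels [4 5 5]
Tank 0 first reaches <=4 at step 5

Answer: 5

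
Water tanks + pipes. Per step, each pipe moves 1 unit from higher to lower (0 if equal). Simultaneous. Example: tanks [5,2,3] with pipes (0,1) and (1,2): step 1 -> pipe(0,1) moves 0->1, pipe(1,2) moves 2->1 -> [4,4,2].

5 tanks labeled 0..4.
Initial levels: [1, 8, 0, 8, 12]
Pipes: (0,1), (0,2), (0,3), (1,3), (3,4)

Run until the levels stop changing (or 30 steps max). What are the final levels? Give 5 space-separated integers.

Answer: 4 7 6 6 6

Derivation:
Step 1: flows [1->0,0->2,3->0,1=3,4->3] -> levels [2 7 1 8 11]
Step 2: flows [1->0,0->2,3->0,3->1,4->3] -> levels [3 7 2 7 10]
Step 3: flows [1->0,0->2,3->0,1=3,4->3] -> levels [4 6 3 7 9]
Step 4: flows [1->0,0->2,3->0,3->1,4->3] -> levels [5 6 4 6 8]
Step 5: flows [1->0,0->2,3->0,1=3,4->3] -> levels [6 5 5 6 7]
Step 6: flows [0->1,0->2,0=3,3->1,4->3] -> levels [4 7 6 6 6]
Step 7: flows [1->0,2->0,3->0,1->3,3=4] -> levels [7 5 5 6 6]
Step 8: flows [0->1,0->2,0->3,3->1,3=4] -> levels [4 7 6 6 6]
  -> period-2 cycle: step 8 state = step 6 state; never stabilizes
  -> state at step 30: (30-6) mod 2 = 0, same as step 6 -> [4 7 6 6 6]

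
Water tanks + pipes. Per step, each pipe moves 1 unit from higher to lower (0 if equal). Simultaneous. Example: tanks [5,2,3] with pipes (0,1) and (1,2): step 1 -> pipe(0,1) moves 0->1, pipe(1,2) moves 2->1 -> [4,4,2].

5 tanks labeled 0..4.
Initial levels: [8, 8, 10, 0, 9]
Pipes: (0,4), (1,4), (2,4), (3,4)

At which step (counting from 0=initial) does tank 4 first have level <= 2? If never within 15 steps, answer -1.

Step 1: flows [4->0,4->1,2->4,4->3] -> levels [9 9 9 1 7]
Step 2: flows [0->4,1->4,2->4,4->3] -> levels [8 8 8 2 9]
Step 3: flows [4->0,4->1,4->2,4->3] -> levels [9 9 9 3 5]
Step 4: flows [0->4,1->4,2->4,4->3] -> levels [8 8 8 4 7]
Step 5: flows [0->4,1->4,2->4,4->3] -> levels [7 7 7 5 9]
Step 6: flows [4->0,4->1,4->2,4->3] -> levels [8 8 8 6 5]
Step 7: flows [0->4,1->4,2->4,3->4] -> levels [7 7 7 5 9]
  -> period-2 cycle (repeats step 5); tank 4 never drops to <=2
Tank 4 never reaches <=2 within 15 steps

Answer: -1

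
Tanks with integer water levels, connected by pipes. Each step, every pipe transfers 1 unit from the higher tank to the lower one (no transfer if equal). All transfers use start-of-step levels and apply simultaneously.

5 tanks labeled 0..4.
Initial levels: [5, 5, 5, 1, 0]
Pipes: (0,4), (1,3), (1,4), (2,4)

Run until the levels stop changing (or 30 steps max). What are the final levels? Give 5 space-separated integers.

Answer: 3 2 3 3 5

Derivation:
Step 1: flows [0->4,1->3,1->4,2->4] -> levels [4 3 4 2 3]
Step 2: flows [0->4,1->3,1=4,2->4] -> levels [3 2 3 3 5]
Step 3: flows [4->0,3->1,4->1,4->2] -> levels [4 4 4 2 2]
Step 4: flows [0->4,1->3,1->4,2->4] -> levels [3 2 3 3 5]
  -> period-2 cycle: step 4 state = step 2 state; never stabilizes
  -> state at step 30: (30-2) mod 2 = 0, same as step 2 -> [3 2 3 3 5]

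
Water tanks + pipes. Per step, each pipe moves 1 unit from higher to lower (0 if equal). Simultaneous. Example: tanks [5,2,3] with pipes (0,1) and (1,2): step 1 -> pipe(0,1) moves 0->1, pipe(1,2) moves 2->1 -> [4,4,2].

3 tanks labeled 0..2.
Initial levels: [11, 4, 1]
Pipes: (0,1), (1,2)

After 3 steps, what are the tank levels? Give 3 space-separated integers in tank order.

Step 1: flows [0->1,1->2] -> levels [10 4 2]
Step 2: flows [0->1,1->2] -> levels [9 4 3]
Step 3: flows [0->1,1->2] -> levels [8 4 4]

Answer: 8 4 4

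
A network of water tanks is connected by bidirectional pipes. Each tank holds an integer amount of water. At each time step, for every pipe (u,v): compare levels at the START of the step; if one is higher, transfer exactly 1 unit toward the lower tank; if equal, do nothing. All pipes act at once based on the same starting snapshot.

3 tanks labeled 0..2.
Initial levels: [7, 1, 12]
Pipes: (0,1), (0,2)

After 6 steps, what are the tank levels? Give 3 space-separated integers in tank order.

Step 1: flows [0->1,2->0] -> levels [7 2 11]
Step 2: flows [0->1,2->0] -> levels [7 3 10]
Step 3: flows [0->1,2->0] -> levels [7 4 9]
Step 4: flows [0->1,2->0] -> levels [7 5 8]
Step 5: flows [0->1,2->0] -> levels [7 6 7]
Step 6: flows [0->1,0=2] -> levels [6 7 7]

Answer: 6 7 7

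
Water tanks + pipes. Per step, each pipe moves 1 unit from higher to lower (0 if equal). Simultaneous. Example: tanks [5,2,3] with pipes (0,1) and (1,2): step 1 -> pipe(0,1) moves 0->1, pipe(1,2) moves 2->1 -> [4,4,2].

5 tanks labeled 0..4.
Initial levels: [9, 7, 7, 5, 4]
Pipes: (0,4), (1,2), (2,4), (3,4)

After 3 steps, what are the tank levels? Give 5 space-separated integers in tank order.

Step 1: flows [0->4,1=2,2->4,3->4] -> levels [8 7 6 4 7]
Step 2: flows [0->4,1->2,4->2,4->3] -> levels [7 6 8 5 6]
Step 3: flows [0->4,2->1,2->4,4->3] -> levels [6 7 6 6 7]

Answer: 6 7 6 6 7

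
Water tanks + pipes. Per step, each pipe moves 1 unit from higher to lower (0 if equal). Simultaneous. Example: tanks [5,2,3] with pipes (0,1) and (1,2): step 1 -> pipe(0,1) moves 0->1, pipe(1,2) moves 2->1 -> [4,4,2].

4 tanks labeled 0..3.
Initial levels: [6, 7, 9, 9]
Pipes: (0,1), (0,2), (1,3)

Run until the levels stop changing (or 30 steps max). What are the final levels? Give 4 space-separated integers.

Step 1: flows [1->0,2->0,3->1] -> levels [8 7 8 8]
Step 2: flows [0->1,0=2,3->1] -> levels [7 9 8 7]
Step 3: flows [1->0,2->0,1->3] -> levels [9 7 7 8]
Step 4: flows [0->1,0->2,3->1] -> levels [7 9 8 7]
  -> period-2 cycle: step 4 state = step 2 state; never stabilizes
  -> state at step 30: (30-2) mod 2 = 0, same as step 2 -> [7 9 8 7]

Answer: 7 9 8 7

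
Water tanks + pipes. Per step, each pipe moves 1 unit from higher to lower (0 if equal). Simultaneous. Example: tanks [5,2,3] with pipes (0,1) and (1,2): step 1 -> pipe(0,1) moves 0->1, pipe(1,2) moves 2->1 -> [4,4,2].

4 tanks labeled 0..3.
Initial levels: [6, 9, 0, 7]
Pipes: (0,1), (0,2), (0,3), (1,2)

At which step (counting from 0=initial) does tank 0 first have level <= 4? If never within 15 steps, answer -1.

Step 1: flows [1->0,0->2,3->0,1->2] -> levels [7 7 2 6]
Step 2: flows [0=1,0->2,0->3,1->2] -> levels [5 6 4 7]
Step 3: flows [1->0,0->2,3->0,1->2] -> levels [6 4 6 6]
Step 4: flows [0->1,0=2,0=3,2->1] -> levels [5 6 5 6]
Step 5: flows [1->0,0=2,3->0,1->2] -> levels [7 4 6 5]
Step 6: flows [0->1,0->2,0->3,2->1] -> levels [4 6 6 6]
Tank 0 first reaches <=4 at step 6

Answer: 6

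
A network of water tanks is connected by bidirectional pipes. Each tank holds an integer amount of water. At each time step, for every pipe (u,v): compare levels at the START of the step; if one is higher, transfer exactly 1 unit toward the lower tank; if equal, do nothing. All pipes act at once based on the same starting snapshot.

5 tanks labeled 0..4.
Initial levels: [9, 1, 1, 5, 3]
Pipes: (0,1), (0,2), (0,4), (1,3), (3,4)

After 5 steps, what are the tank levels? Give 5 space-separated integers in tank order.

Step 1: flows [0->1,0->2,0->4,3->1,3->4] -> levels [6 3 2 3 5]
Step 2: flows [0->1,0->2,0->4,1=3,4->3] -> levels [3 4 3 4 5]
Step 3: flows [1->0,0=2,4->0,1=3,4->3] -> levels [5 3 3 5 3]
Step 4: flows [0->1,0->2,0->4,3->1,3->4] -> levels [2 5 4 3 5]
Step 5: flows [1->0,2->0,4->0,1->3,4->3] -> levels [5 3 3 5 3]

Answer: 5 3 3 5 3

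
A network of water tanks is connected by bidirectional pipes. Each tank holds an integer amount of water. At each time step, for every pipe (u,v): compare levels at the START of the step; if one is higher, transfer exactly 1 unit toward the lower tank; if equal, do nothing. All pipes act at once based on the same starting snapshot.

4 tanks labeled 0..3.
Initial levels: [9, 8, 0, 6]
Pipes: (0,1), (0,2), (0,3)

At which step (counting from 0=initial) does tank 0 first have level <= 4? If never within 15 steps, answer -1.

Answer: 5

Derivation:
Step 1: flows [0->1,0->2,0->3] -> levels [6 9 1 7]
Step 2: flows [1->0,0->2,3->0] -> levels [7 8 2 6]
Step 3: flows [1->0,0->2,0->3] -> levels [6 7 3 7]
Step 4: flows [1->0,0->2,3->0] -> levels [7 6 4 6]
Step 5: flows [0->1,0->2,0->3] -> levels [4 7 5 7]
Tank 0 first reaches <=4 at step 5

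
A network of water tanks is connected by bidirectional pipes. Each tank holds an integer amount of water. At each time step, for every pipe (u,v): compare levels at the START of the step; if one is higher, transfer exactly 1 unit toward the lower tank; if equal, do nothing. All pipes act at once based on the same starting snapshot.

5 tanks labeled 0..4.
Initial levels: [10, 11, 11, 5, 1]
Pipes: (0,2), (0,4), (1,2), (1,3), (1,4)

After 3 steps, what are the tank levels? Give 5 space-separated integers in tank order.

Answer: 8 7 8 8 7

Derivation:
Step 1: flows [2->0,0->4,1=2,1->3,1->4] -> levels [10 9 10 6 3]
Step 2: flows [0=2,0->4,2->1,1->3,1->4] -> levels [9 8 9 7 5]
Step 3: flows [0=2,0->4,2->1,1->3,1->4] -> levels [8 7 8 8 7]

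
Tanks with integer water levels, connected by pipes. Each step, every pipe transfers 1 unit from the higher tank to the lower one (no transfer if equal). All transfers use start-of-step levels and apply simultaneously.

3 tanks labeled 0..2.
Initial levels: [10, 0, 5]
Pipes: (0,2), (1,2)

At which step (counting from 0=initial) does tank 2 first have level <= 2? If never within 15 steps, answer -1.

Answer: -1

Derivation:
Step 1: flows [0->2,2->1] -> levels [9 1 5]
Step 2: flows [0->2,2->1] -> levels [8 2 5]
Step 3: flows [0->2,2->1] -> levels [7 3 5]
Step 4: flows [0->2,2->1] -> levels [6 4 5]
Step 5: flows [0->2,2->1] -> levels [5 5 5]
Step 6: flows [0=2,1=2] -> levels [5 5 5]
  -> stable; tank 2 stays at 5 > 2
Tank 2 never reaches <=2 within 15 steps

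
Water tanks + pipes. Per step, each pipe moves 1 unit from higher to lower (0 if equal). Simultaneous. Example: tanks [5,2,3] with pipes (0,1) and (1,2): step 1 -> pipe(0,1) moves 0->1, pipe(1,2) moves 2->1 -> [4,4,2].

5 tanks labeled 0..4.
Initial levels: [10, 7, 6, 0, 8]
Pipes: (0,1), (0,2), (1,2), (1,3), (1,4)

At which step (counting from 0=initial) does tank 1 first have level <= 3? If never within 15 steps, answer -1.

Step 1: flows [0->1,0->2,1->2,1->3,4->1] -> levels [8 7 8 1 7]
Step 2: flows [0->1,0=2,2->1,1->3,1=4] -> levels [7 8 7 2 7]
Step 3: flows [1->0,0=2,1->2,1->3,1->4] -> levels [8 4 8 3 8]
Step 4: flows [0->1,0=2,2->1,1->3,4->1] -> levels [7 6 7 4 7]
Step 5: flows [0->1,0=2,2->1,1->3,4->1] -> levels [6 8 6 5 6]
Step 6: flows [1->0,0=2,1->2,1->3,1->4] -> levels [7 4 7 6 7]
Step 7: flows [0->1,0=2,2->1,3->1,4->1] -> levels [6 8 6 5 6]
  -> period-2 cycle (repeats step 5); tank 1 never drops to <=3
Tank 1 never reaches <=3 within 15 steps

Answer: -1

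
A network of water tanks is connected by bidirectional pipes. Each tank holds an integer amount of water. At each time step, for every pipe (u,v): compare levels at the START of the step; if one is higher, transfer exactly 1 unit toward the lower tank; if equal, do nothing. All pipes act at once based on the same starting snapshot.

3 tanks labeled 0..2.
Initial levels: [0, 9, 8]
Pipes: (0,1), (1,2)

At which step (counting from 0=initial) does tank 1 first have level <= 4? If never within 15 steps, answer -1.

Step 1: flows [1->0,1->2] -> levels [1 7 9]
Step 2: flows [1->0,2->1] -> levels [2 7 8]
Step 3: flows [1->0,2->1] -> levels [3 7 7]
Step 4: flows [1->0,1=2] -> levels [4 6 7]
Step 5: flows [1->0,2->1] -> levels [5 6 6]
Step 6: flows [1->0,1=2] -> levels [6 5 6]
Step 7: flows [0->1,2->1] -> levels [5 7 5]
Step 8: flows [1->0,1->2] -> levels [6 5 6]
  -> period-2 cycle (repeats step 6); tank 1 never drops to <=4
Tank 1 never reaches <=4 within 15 steps

Answer: -1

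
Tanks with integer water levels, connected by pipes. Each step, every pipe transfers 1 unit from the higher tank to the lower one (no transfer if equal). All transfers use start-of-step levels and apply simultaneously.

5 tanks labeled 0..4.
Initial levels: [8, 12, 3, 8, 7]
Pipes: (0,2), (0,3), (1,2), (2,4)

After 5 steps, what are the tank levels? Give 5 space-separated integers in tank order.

Step 1: flows [0->2,0=3,1->2,4->2] -> levels [7 11 6 8 6]
Step 2: flows [0->2,3->0,1->2,2=4] -> levels [7 10 8 7 6]
Step 3: flows [2->0,0=3,1->2,2->4] -> levels [8 9 7 7 7]
Step 4: flows [0->2,0->3,1->2,2=4] -> levels [6 8 9 8 7]
Step 5: flows [2->0,3->0,2->1,2->4] -> levels [8 9 6 7 8]

Answer: 8 9 6 7 8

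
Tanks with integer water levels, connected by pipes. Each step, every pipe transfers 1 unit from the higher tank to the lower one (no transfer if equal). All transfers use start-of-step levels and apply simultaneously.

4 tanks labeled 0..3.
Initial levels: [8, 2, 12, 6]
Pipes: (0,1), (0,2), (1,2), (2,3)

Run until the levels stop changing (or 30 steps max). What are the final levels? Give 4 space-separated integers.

Answer: 8 7 5 8

Derivation:
Step 1: flows [0->1,2->0,2->1,2->3] -> levels [8 4 9 7]
Step 2: flows [0->1,2->0,2->1,2->3] -> levels [8 6 6 8]
Step 3: flows [0->1,0->2,1=2,3->2] -> levels [6 7 8 7]
Step 4: flows [1->0,2->0,2->1,2->3] -> levels [8 7 5 8]
Step 5: flows [0->1,0->2,1->2,3->2] -> levels [6 7 8 7]
  -> period-2 cycle: step 5 state = step 3 state; never stabilizes
  -> state at step 30: (30-3) mod 2 = 1, same as step 4 -> [8 7 5 8]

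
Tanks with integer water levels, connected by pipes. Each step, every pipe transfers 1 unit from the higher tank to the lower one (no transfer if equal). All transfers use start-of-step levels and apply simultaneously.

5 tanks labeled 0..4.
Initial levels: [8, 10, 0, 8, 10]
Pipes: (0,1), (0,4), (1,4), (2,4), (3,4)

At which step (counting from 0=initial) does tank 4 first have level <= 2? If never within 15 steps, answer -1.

Step 1: flows [1->0,4->0,1=4,4->2,4->3] -> levels [10 9 1 9 7]
Step 2: flows [0->1,0->4,1->4,4->2,3->4] -> levels [8 9 2 8 9]
Step 3: flows [1->0,4->0,1=4,4->2,4->3] -> levels [10 8 3 9 6]
Step 4: flows [0->1,0->4,1->4,4->2,3->4] -> levels [8 8 4 8 8]
Step 5: flows [0=1,0=4,1=4,4->2,3=4] -> levels [8 8 5 8 7]
Step 6: flows [0=1,0->4,1->4,4->2,3->4] -> levels [7 7 6 7 9]
Step 7: flows [0=1,4->0,4->1,4->2,4->3] -> levels [8 8 7 8 5]
Step 8: flows [0=1,0->4,1->4,2->4,3->4] -> levels [7 7 6 7 9]
  -> period-2 cycle (repeats step 6); tank 4 never drops to <=2
Tank 4 never reaches <=2 within 15 steps

Answer: -1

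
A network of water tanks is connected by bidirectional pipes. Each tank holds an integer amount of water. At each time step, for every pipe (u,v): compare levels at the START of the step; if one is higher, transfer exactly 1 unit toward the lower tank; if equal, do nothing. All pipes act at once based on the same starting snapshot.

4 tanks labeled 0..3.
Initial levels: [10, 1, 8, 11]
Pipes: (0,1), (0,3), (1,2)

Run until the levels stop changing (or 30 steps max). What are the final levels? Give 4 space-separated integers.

Step 1: flows [0->1,3->0,2->1] -> levels [10 3 7 10]
Step 2: flows [0->1,0=3,2->1] -> levels [9 5 6 10]
Step 3: flows [0->1,3->0,2->1] -> levels [9 7 5 9]
Step 4: flows [0->1,0=3,1->2] -> levels [8 7 6 9]
Step 5: flows [0->1,3->0,1->2] -> levels [8 7 7 8]
Step 6: flows [0->1,0=3,1=2] -> levels [7 8 7 8]
Step 7: flows [1->0,3->0,1->2] -> levels [9 6 8 7]
Step 8: flows [0->1,0->3,2->1] -> levels [7 8 7 8]
  -> period-2 cycle: step 8 state = step 6 state; never stabilizes
  -> state at step 30: (30-6) mod 2 = 0, same as step 6 -> [7 8 7 8]

Answer: 7 8 7 8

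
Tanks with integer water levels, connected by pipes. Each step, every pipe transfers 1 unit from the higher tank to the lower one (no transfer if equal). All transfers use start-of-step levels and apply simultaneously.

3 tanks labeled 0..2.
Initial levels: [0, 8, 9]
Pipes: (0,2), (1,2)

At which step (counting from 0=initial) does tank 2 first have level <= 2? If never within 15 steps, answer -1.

Answer: -1

Derivation:
Step 1: flows [2->0,2->1] -> levels [1 9 7]
Step 2: flows [2->0,1->2] -> levels [2 8 7]
Step 3: flows [2->0,1->2] -> levels [3 7 7]
Step 4: flows [2->0,1=2] -> levels [4 7 6]
Step 5: flows [2->0,1->2] -> levels [5 6 6]
Step 6: flows [2->0,1=2] -> levels [6 6 5]
Step 7: flows [0->2,1->2] -> levels [5 5 7]
Step 8: flows [2->0,2->1] -> levels [6 6 5]
  -> period-2 cycle (repeats step 6); tank 2 never drops to <=2
Tank 2 never reaches <=2 within 15 steps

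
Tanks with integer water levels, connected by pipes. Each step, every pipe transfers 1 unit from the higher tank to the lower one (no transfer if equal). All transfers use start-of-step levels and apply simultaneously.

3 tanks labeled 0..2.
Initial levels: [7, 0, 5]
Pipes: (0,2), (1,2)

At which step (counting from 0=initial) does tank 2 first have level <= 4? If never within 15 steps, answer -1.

Step 1: flows [0->2,2->1] -> levels [6 1 5]
Step 2: flows [0->2,2->1] -> levels [5 2 5]
Step 3: flows [0=2,2->1] -> levels [5 3 4]
Tank 2 first reaches <=4 at step 3

Answer: 3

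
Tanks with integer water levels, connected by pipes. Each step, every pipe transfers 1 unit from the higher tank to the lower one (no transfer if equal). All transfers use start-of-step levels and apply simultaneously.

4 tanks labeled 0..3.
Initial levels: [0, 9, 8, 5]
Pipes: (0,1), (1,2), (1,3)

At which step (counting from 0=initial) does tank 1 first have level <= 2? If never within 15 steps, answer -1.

Step 1: flows [1->0,1->2,1->3] -> levels [1 6 9 6]
Step 2: flows [1->0,2->1,1=3] -> levels [2 6 8 6]
Step 3: flows [1->0,2->1,1=3] -> levels [3 6 7 6]
Step 4: flows [1->0,2->1,1=3] -> levels [4 6 6 6]
Step 5: flows [1->0,1=2,1=3] -> levels [5 5 6 6]
Step 6: flows [0=1,2->1,3->1] -> levels [5 7 5 5]
Step 7: flows [1->0,1->2,1->3] -> levels [6 4 6 6]
Step 8: flows [0->1,2->1,3->1] -> levels [5 7 5 5]
  -> period-2 cycle (repeats step 6); tank 1 never drops to <=2
Tank 1 never reaches <=2 within 15 steps

Answer: -1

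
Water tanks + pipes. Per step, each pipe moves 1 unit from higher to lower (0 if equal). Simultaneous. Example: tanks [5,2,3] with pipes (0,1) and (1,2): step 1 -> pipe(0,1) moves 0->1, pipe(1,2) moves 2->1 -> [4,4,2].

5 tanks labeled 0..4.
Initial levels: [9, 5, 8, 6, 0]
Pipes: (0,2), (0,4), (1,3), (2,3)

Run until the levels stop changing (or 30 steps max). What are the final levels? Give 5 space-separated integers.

Step 1: flows [0->2,0->4,3->1,2->3] -> levels [7 6 8 6 1]
Step 2: flows [2->0,0->4,1=3,2->3] -> levels [7 6 6 7 2]
Step 3: flows [0->2,0->4,3->1,3->2] -> levels [5 7 8 5 3]
Step 4: flows [2->0,0->4,1->3,2->3] -> levels [5 6 6 7 4]
Step 5: flows [2->0,0->4,3->1,3->2] -> levels [5 7 6 5 5]
Step 6: flows [2->0,0=4,1->3,2->3] -> levels [6 6 4 7 5]
Step 7: flows [0->2,0->4,3->1,3->2] -> levels [4 7 6 5 6]
Step 8: flows [2->0,4->0,1->3,2->3] -> levels [6 6 4 7 5]
  -> period-2 cycle: step 8 state = step 6 state; never stabilizes
  -> state at step 30: (30-6) mod 2 = 0, same as step 6 -> [6 6 4 7 5]

Answer: 6 6 4 7 5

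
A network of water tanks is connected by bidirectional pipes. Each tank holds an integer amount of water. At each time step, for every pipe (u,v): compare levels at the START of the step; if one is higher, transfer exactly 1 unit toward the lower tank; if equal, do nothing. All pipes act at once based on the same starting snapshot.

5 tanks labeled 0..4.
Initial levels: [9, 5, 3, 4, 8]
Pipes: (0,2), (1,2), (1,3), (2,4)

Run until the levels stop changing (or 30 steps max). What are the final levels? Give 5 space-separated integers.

Answer: 6 4 7 6 6

Derivation:
Step 1: flows [0->2,1->2,1->3,4->2] -> levels [8 3 6 5 7]
Step 2: flows [0->2,2->1,3->1,4->2] -> levels [7 5 7 4 6]
Step 3: flows [0=2,2->1,1->3,2->4] -> levels [7 5 5 5 7]
Step 4: flows [0->2,1=2,1=3,4->2] -> levels [6 5 7 5 6]
Step 5: flows [2->0,2->1,1=3,2->4] -> levels [7 6 4 5 7]
Step 6: flows [0->2,1->2,1->3,4->2] -> levels [6 4 7 6 6]
Step 7: flows [2->0,2->1,3->1,2->4] -> levels [7 6 4 5 7]
  -> period-2 cycle: step 7 state = step 5 state; never stabilizes
  -> state at step 30: (30-5) mod 2 = 1, same as step 6 -> [6 4 7 6 6]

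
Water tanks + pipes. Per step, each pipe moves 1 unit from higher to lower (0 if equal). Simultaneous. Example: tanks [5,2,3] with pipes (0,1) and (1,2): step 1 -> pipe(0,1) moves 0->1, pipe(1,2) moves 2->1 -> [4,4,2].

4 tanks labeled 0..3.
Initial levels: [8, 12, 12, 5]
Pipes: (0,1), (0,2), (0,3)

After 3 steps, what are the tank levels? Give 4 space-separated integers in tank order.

Answer: 9 10 10 8

Derivation:
Step 1: flows [1->0,2->0,0->3] -> levels [9 11 11 6]
Step 2: flows [1->0,2->0,0->3] -> levels [10 10 10 7]
Step 3: flows [0=1,0=2,0->3] -> levels [9 10 10 8]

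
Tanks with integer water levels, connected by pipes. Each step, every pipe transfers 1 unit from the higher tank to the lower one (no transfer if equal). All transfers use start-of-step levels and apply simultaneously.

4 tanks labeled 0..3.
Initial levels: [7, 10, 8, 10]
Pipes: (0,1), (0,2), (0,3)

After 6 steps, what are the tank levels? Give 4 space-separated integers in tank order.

Answer: 7 10 8 10

Derivation:
Step 1: flows [1->0,2->0,3->0] -> levels [10 9 7 9]
Step 2: flows [0->1,0->2,0->3] -> levels [7 10 8 10]
  -> period-2 cycle: step 2 state = step 0 state
  -> state at step 6: (6-0) mod 2 = 0, same as step 0 -> [7 10 8 10]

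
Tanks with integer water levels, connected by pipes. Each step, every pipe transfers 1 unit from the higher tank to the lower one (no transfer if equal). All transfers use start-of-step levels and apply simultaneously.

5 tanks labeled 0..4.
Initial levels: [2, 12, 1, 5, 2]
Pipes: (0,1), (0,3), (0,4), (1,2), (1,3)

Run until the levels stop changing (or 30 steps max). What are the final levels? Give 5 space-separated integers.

Step 1: flows [1->0,3->0,0=4,1->2,1->3] -> levels [4 9 2 5 2]
Step 2: flows [1->0,3->0,0->4,1->2,1->3] -> levels [5 6 3 5 3]
Step 3: flows [1->0,0=3,0->4,1->2,1->3] -> levels [5 3 4 6 4]
Step 4: flows [0->1,3->0,0->4,2->1,3->1] -> levels [4 6 3 4 5]
Step 5: flows [1->0,0=3,4->0,1->2,1->3] -> levels [6 3 4 5 4]
Step 6: flows [0->1,0->3,0->4,2->1,3->1] -> levels [3 6 3 5 5]
Step 7: flows [1->0,3->0,4->0,1->2,1->3] -> levels [6 3 4 5 4]
  -> period-2 cycle: step 7 state = step 5 state; never stabilizes
  -> state at step 30: (30-5) mod 2 = 1, same as step 6 -> [3 6 3 5 5]

Answer: 3 6 3 5 5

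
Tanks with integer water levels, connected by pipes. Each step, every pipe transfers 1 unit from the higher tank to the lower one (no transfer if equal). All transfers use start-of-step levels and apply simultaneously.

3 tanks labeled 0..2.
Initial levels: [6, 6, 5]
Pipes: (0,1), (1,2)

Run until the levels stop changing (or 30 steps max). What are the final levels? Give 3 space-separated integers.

Step 1: flows [0=1,1->2] -> levels [6 5 6]
Step 2: flows [0->1,2->1] -> levels [5 7 5]
Step 3: flows [1->0,1->2] -> levels [6 5 6]
  -> period-2 cycle: step 3 state = step 1 state; never stabilizes
  -> state at step 30: (30-1) mod 2 = 1, same as step 2 -> [5 7 5]

Answer: 5 7 5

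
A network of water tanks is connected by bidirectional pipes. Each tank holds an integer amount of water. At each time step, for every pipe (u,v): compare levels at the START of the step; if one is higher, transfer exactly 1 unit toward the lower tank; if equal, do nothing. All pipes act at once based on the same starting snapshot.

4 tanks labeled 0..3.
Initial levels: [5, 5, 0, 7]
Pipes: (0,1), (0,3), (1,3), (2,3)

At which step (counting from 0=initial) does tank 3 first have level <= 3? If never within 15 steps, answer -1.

Answer: 5

Derivation:
Step 1: flows [0=1,3->0,3->1,3->2] -> levels [6 6 1 4]
Step 2: flows [0=1,0->3,1->3,3->2] -> levels [5 5 2 5]
Step 3: flows [0=1,0=3,1=3,3->2] -> levels [5 5 3 4]
Step 4: flows [0=1,0->3,1->3,3->2] -> levels [4 4 4 5]
Step 5: flows [0=1,3->0,3->1,3->2] -> levels [5 5 5 2]
Tank 3 first reaches <=3 at step 5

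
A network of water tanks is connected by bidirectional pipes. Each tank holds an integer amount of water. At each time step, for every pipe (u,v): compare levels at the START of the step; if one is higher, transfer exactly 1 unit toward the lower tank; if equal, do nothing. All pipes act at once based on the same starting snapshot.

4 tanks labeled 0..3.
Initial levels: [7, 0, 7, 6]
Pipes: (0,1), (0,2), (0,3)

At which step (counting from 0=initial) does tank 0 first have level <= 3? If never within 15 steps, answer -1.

Answer: 5

Derivation:
Step 1: flows [0->1,0=2,0->3] -> levels [5 1 7 7]
Step 2: flows [0->1,2->0,3->0] -> levels [6 2 6 6]
Step 3: flows [0->1,0=2,0=3] -> levels [5 3 6 6]
Step 4: flows [0->1,2->0,3->0] -> levels [6 4 5 5]
Step 5: flows [0->1,0->2,0->3] -> levels [3 5 6 6]
Tank 0 first reaches <=3 at step 5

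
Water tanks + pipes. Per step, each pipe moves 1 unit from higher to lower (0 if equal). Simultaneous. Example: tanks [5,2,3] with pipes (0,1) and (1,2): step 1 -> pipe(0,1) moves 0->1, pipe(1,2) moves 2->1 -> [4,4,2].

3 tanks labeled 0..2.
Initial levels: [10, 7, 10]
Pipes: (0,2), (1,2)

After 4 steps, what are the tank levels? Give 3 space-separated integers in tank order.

Answer: 9 9 9

Derivation:
Step 1: flows [0=2,2->1] -> levels [10 8 9]
Step 2: flows [0->2,2->1] -> levels [9 9 9]
Step 3: flows [0=2,1=2] -> levels [9 9 9]
  -> stable; steps 4..4 unchanged -> [9 9 9]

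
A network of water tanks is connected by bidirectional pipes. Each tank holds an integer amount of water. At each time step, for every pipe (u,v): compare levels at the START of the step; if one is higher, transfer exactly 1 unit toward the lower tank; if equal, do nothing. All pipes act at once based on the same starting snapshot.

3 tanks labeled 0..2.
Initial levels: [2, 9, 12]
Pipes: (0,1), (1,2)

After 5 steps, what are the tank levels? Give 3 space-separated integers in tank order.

Step 1: flows [1->0,2->1] -> levels [3 9 11]
Step 2: flows [1->0,2->1] -> levels [4 9 10]
Step 3: flows [1->0,2->1] -> levels [5 9 9]
Step 4: flows [1->0,1=2] -> levels [6 8 9]
Step 5: flows [1->0,2->1] -> levels [7 8 8]

Answer: 7 8 8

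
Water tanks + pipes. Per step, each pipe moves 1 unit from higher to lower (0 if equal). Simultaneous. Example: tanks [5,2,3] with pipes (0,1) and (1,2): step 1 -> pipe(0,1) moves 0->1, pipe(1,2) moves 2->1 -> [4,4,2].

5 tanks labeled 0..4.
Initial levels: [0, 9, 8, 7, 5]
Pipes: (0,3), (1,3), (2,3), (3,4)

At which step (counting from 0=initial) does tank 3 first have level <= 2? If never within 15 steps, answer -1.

Answer: -1

Derivation:
Step 1: flows [3->0,1->3,2->3,3->4] -> levels [1 8 7 7 6]
Step 2: flows [3->0,1->3,2=3,3->4] -> levels [2 7 7 6 7]
Step 3: flows [3->0,1->3,2->3,4->3] -> levels [3 6 6 8 6]
Step 4: flows [3->0,3->1,3->2,3->4] -> levels [4 7 7 4 7]
Step 5: flows [0=3,1->3,2->3,4->3] -> levels [4 6 6 7 6]
Step 6: flows [3->0,3->1,3->2,3->4] -> levels [5 7 7 3 7]
Step 7: flows [0->3,1->3,2->3,4->3] -> levels [4 6 6 7 6]
  -> period-2 cycle (repeats step 5); tank 3 never drops to <=2
Tank 3 never reaches <=2 within 15 steps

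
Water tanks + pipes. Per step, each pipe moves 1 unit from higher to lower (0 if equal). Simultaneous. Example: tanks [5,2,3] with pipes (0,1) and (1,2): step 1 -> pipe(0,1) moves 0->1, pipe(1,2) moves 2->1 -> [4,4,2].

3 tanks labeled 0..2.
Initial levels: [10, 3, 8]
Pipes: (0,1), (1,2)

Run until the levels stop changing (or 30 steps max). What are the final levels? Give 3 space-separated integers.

Step 1: flows [0->1,2->1] -> levels [9 5 7]
Step 2: flows [0->1,2->1] -> levels [8 7 6]
Step 3: flows [0->1,1->2] -> levels [7 7 7]
Step 4: flows [0=1,1=2] -> levels [7 7 7]
  -> stable (no change)

Answer: 7 7 7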